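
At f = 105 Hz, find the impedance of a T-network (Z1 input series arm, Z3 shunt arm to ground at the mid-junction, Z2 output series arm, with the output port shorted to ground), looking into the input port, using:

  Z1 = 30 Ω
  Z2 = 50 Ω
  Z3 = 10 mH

Step 1 — Angular frequency: ω = 2π·f = 2π·105 = 659.7 rad/s.
Step 2 — Component impedances:
  Z1: Z = R = 30 Ω
  Z2: Z = R = 50 Ω
  Z3: Z = jωL = j·659.7·0.01 = 0 + j6.597 Ω
Step 3 — With the output port shorted to ground, the output series arm Z2 runs from the junction to ground; the shunt arm Z3 also runs from the junction to ground. They appear in parallel: Z3 || Z2 = 0.8556 + j6.484 Ω.
Step 4 — Series with input arm Z1: Z_in = Z1 + (Z3 || Z2) = 30.86 + j6.484 Ω = 31.53∠11.9° Ω.

Z = 30.86 + j6.484 Ω = 31.53∠11.9° Ω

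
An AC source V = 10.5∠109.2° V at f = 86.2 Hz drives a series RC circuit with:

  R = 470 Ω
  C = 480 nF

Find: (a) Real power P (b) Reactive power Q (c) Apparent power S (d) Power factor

Step 1 — Angular frequency: ω = 2π·f = 2π·86.2 = 541.6 rad/s.
Step 2 — Component impedances:
  R: Z = R = 470 Ω
  C: Z = 1/(jωC) = -j/(ω·C) = 0 - j3847 Ω
Step 3 — Series combination: Z_total = R + C = 470 - j3847 Ω = 3875∠-83.0° Ω.
Step 4 — Source phasor: V = 10.5∠109.2° V = -3.453 + j9.916 V.
Step 5 — Current: I = V / Z = -0.002648 - j0.0005742 A = 0.00271∠-167.8° A.
Step 6 — Complex power: S = V·I* = 0.003451 - j0.02824 VA.
Step 7 — Real power: P = Re(S) = 0.003451 W.
Step 8 — Reactive power: Q = Im(S) = -0.02824 VAR.
Step 9 — Apparent power: |S| = 0.02845 VA.
Step 10 — Power factor: PF = P/|S| = 0.1213 (leading).

(a) P = 0.003451 W  (b) Q = -0.02824 VAR  (c) S = 0.02845 VA  (d) PF = 0.1213 (leading)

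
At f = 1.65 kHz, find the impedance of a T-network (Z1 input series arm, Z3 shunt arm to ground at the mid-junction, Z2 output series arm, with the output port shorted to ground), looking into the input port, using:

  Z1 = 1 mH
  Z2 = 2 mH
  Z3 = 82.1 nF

Step 1 — Angular frequency: ω = 2π·f = 2π·1650 = 1.037e+04 rad/s.
Step 2 — Component impedances:
  Z1: Z = jωL = j·1.037e+04·0.001 = 0 + j10.37 Ω
  Z2: Z = jωL = j·1.037e+04·0.002 = 0 + j20.73 Ω
  Z3: Z = 1/(jωC) = -j/(ω·C) = 0 - j1175 Ω
Step 3 — With the output port shorted to ground, the output series arm Z2 runs from the junction to ground; the shunt arm Z3 also runs from the junction to ground. They appear in parallel: Z3 || Z2 = 0 + j21.11 Ω.
Step 4 — Series with input arm Z1: Z_in = Z1 + (Z3 || Z2) = 0 + j31.47 Ω = 31.47∠90.0° Ω.

Z = 0 + j31.47 Ω = 31.47∠90.0° Ω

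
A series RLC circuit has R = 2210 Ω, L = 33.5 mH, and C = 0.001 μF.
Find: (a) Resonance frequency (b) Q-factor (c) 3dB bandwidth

Step 1 — Resonance condition Im(Z)=0 gives ω₀ = 1/√(LC).
Step 2 — ω₀ = 1/√(0.0335·1e-09) = 1.728e+05 rad/s.
Step 3 — f₀ = ω₀/(2π) = 2.75e+04 Hz.
Step 4 — Series Q: Q = ω₀L/R = 1.728e+05·0.0335/2210 = 2.619.
Step 5 — 3dB bandwidth: Δω = ω₀/Q = 6.597e+04 rad/s; BW = Δω/(2π) = 1.05e+04 Hz.

(a) f₀ = 2.75e+04 Hz  (b) Q = 2.619  (c) BW = 1.05e+04 Hz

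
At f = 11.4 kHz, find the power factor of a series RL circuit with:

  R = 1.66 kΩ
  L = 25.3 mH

Step 1 — Angular frequency: ω = 2π·f = 2π·1.14e+04 = 7.163e+04 rad/s.
Step 2 — Component impedances:
  R: Z = R = 1660 Ω
  L: Z = jωL = j·7.163e+04·0.0253 = 0 + j1812 Ω
Step 3 — Series combination: Z_total = R + L = 1660 + j1812 Ω = 2458∠47.5° Ω.
Step 4 — Power factor: PF = cos(φ) = Re(Z)/|Z| = 1660/2457.6 = 0.6755.
Step 5 — Type: Im(Z) = 1812 ⇒ lagging (phase φ = 47.5°).

PF = 0.6755 (lagging, φ = 47.5°)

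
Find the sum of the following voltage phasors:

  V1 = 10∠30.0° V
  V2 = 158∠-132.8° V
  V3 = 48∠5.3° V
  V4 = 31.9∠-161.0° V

Step 1 — Convert each phasor to rectangular form:
  V1 = 10·(cos(30.0°) + j·sin(30.0°)) = 8.66 + j5 V
  V2 = 158·(cos(-132.8°) + j·sin(-132.8°)) = -107.4 - j115.9 V
  V3 = 48·(cos(5.3°) + j·sin(5.3°)) = 47.79 + j4.434 V
  V4 = 31.9·(cos(-161.0°) + j·sin(-161.0°)) = -30.16 - j10.39 V
Step 2 — Sum components: V_total = -81.06 - j116.9 V.
Step 3 — Convert to polar: |V_total| = 142.2 V, ∠V_total = -124.7°.

V_total = 142.2∠-124.7° V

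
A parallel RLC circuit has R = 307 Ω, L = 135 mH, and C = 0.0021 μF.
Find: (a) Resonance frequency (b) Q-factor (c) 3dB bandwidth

Step 1 — Resonance: ω₀ = 1/√(LC) = 1/√(0.135·2.1e-09) = 5.939e+04 rad/s.
Step 2 — f₀ = ω₀/(2π) = 9452 Hz.
Step 3 — Parallel Q: Q = R/(ω₀L) = 307/(5.939e+04·0.135) = 0.03829.
Step 4 — Bandwidth: Δω = ω₀/Q = 1.551e+06 rad/s; BW = Δω/(2π) = 2.469e+05 Hz.

(a) f₀ = 9452 Hz  (b) Q = 0.03829  (c) BW = 2.469e+05 Hz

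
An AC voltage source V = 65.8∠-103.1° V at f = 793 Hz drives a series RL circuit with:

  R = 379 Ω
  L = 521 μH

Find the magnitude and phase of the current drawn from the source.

Step 1 — Angular frequency: ω = 2π·f = 2π·793 = 4983 rad/s.
Step 2 — Component impedances:
  R: Z = R = 379 Ω
  L: Z = jωL = j·4983·0.000521 = 0 + j2.596 Ω
Step 3 — Series combination: Z_total = R + L = 379 + j2.596 Ω = 379∠0.4° Ω.
Step 4 — Source phasor: V = 65.8∠-103.1° V = -14.91 - j64.09 V.
Step 5 — Ohm's law: I = V / Z_total = (-14.91 - j64.09) / (379 + j2.596) = -0.04051 - j0.1688 A.
Step 6 — Convert to polar: |I| = 0.1736 A, ∠I = -103.5°.

I = 0.1736∠-103.5° A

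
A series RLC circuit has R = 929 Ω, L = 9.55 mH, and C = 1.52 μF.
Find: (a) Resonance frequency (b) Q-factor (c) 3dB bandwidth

Step 1 — Resonance: ω₀ = 1/√(LC) = 1/√(0.00955·1.52e-06) = 8300 rad/s.
Step 2 — f₀ = ω₀/(2π) = 1321 Hz.
Step 3 — Series Q: Q = ω₀L/R = 8300·0.00955/929 = 0.08532.
Step 4 — Bandwidth: Δω = ω₀/Q = 9.728e+04 rad/s; BW = Δω/(2π) = 1.548e+04 Hz.

(a) f₀ = 1321 Hz  (b) Q = 0.08532  (c) BW = 1.548e+04 Hz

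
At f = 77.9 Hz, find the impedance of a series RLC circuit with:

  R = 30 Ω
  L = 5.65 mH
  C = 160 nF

Step 1 — Angular frequency: ω = 2π·f = 2π·77.9 = 489.5 rad/s.
Step 2 — Component impedances:
  R: Z = R = 30 Ω
  L: Z = jωL = j·489.5·0.00565 = 0 + j2.765 Ω
  C: Z = 1/(jωC) = -j/(ω·C) = 0 - j1.277e+04 Ω
Step 3 — Series combination: Z_total = R + L + C = 30 - j1.277e+04 Ω = 1.277e+04∠-89.9° Ω.

Z = 30 - j1.277e+04 Ω = 1.277e+04∠-89.9° Ω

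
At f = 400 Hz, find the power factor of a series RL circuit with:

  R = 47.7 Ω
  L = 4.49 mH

Step 1 — Angular frequency: ω = 2π·f = 2π·400 = 2513 rad/s.
Step 2 — Component impedances:
  R: Z = R = 47.7 Ω
  L: Z = jωL = j·2513·0.00449 = 0 + j11.28 Ω
Step 3 — Series combination: Z_total = R + L = 47.7 + j11.28 Ω = 49.02∠13.3° Ω.
Step 4 — Power factor: PF = cos(φ) = Re(Z)/|Z| = 47.7/49.02 = 0.9731.
Step 5 — Type: Im(Z) = 11.28 ⇒ lagging (phase φ = 13.3°).

PF = 0.9731 (lagging, φ = 13.3°)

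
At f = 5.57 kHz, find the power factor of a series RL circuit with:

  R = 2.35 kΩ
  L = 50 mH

Step 1 — Angular frequency: ω = 2π·f = 2π·5570 = 3.5e+04 rad/s.
Step 2 — Component impedances:
  R: Z = R = 2350 Ω
  L: Z = jωL = j·3.5e+04·0.05 = 0 + j1750 Ω
Step 3 — Series combination: Z_total = R + L = 2350 + j1750 Ω = 2930∠36.7° Ω.
Step 4 — Power factor: PF = cos(φ) = Re(Z)/|Z| = 2350/2929.9 = 0.8021.
Step 5 — Type: Im(Z) = 1750 ⇒ lagging (phase φ = 36.7°).

PF = 0.8021 (lagging, φ = 36.7°)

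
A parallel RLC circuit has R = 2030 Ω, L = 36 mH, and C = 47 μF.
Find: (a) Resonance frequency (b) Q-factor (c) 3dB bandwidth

Step 1 — Resonance: ω₀ = 1/√(LC) = 1/√(0.036·4.7e-05) = 768.8 rad/s.
Step 2 — f₀ = ω₀/(2π) = 122.4 Hz.
Step 3 — Parallel Q: Q = R/(ω₀L) = 2030/(768.8·0.036) = 73.35.
Step 4 — Bandwidth: Δω = ω₀/Q = 10.48 rad/s; BW = Δω/(2π) = 1.668 Hz.

(a) f₀ = 122.4 Hz  (b) Q = 73.35  (c) BW = 1.668 Hz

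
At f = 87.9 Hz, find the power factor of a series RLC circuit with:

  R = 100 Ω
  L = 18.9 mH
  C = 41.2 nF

Step 1 — Angular frequency: ω = 2π·f = 2π·87.9 = 552.3 rad/s.
Step 2 — Component impedances:
  R: Z = R = 100 Ω
  L: Z = jωL = j·552.3·0.0189 = 0 + j10.44 Ω
  C: Z = 1/(jωC) = -j/(ω·C) = 0 - j4.395e+04 Ω
Step 3 — Series combination: Z_total = R + L + C = 100 - j4.394e+04 Ω = 4.394e+04∠-89.9° Ω.
Step 4 — Power factor: PF = cos(φ) = Re(Z)/|Z| = 100/4.394e+04 = 0.002276.
Step 5 — Type: Im(Z) = -4.394e+04 ⇒ leading (phase φ = -89.9°).

PF = 0.002276 (leading, φ = -89.9°)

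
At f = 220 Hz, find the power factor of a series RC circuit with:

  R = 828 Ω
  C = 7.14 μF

Step 1 — Angular frequency: ω = 2π·f = 2π·220 = 1382 rad/s.
Step 2 — Component impedances:
  R: Z = R = 828 Ω
  C: Z = 1/(jωC) = -j/(ω·C) = 0 - j101.3 Ω
Step 3 — Series combination: Z_total = R + C = 828 - j101.3 Ω = 834.2∠-7.0° Ω.
Step 4 — Power factor: PF = cos(φ) = Re(Z)/|Z| = 828/834.2 = 0.9926.
Step 5 — Type: Im(Z) = -101.3 ⇒ leading (phase φ = -7.0°).

PF = 0.9926 (leading, φ = -7.0°)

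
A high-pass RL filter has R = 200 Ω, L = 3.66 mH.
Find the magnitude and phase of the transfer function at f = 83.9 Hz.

Step 1 — Angular frequency: ω = 2π·83.9 = 527.2 rad/s.
Step 2 — Transfer function: H(jω) = jωL/(R + jωL).
Step 3 — Numerator jωL = j·1.929; denominator R + jωL = 200 + j1.929.
Step 4 — H = 9.306e-05 + j0.009646.
Step 5 — Magnitude: |H| = 0.009647 (-40.3 dB); phase: φ = 89.4°.

|H| = 0.009647 (-40.3 dB), φ = 89.4°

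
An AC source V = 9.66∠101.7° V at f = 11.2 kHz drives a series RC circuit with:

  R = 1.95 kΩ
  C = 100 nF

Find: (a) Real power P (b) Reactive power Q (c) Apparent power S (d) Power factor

Step 1 — Angular frequency: ω = 2π·f = 2π·1.12e+04 = 7.037e+04 rad/s.
Step 2 — Component impedances:
  R: Z = R = 1950 Ω
  C: Z = 1/(jωC) = -j/(ω·C) = 0 - j142.1 Ω
Step 3 — Series combination: Z_total = R + C = 1950 - j142.1 Ω = 1955∠-4.2° Ω.
Step 4 — Source phasor: V = 9.66∠101.7° V = -1.959 + j9.459 V.
Step 5 — Current: I = V / Z = -0.001351 + j0.004752 A = 0.004941∠105.9° A.
Step 6 — Complex power: S = V·I* = 0.0476 - j0.003469 VA.
Step 7 — Real power: P = Re(S) = 0.0476 W.
Step 8 — Reactive power: Q = Im(S) = -0.003469 VAR.
Step 9 — Apparent power: |S| = 0.04773 VA.
Step 10 — Power factor: PF = P/|S| = 0.9974 (leading).

(a) P = 0.0476 W  (b) Q = -0.003469 VAR  (c) S = 0.04773 VA  (d) PF = 0.9974 (leading)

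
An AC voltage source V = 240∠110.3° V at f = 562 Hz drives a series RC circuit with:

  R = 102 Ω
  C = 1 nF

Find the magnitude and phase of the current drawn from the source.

Step 1 — Angular frequency: ω = 2π·f = 2π·562 = 3531 rad/s.
Step 2 — Component impedances:
  R: Z = R = 102 Ω
  C: Z = 1/(jωC) = -j/(ω·C) = 0 - j2.832e+05 Ω
Step 3 — Series combination: Z_total = R + C = 102 - j2.832e+05 Ω = 2.832e+05∠-90.0° Ω.
Step 4 — Source phasor: V = 240∠110.3° V = -83.26 + j225.1 V.
Step 5 — Ohm's law: I = V / Z_total = (-83.26 + j225.1) / (102 - j2.832e+05) = -0.0007949 - j0.0002937 A.
Step 6 — Convert to polar: |I| = 0.0008475 A, ∠I = -159.7°.

I = 0.0008475∠-159.7° A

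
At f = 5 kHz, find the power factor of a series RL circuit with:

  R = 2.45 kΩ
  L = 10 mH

Step 1 — Angular frequency: ω = 2π·f = 2π·5000 = 3.142e+04 rad/s.
Step 2 — Component impedances:
  R: Z = R = 2450 Ω
  L: Z = jωL = j·3.142e+04·0.01 = 0 + j314.2 Ω
Step 3 — Series combination: Z_total = R + L = 2450 + j314.2 Ω = 2470∠7.3° Ω.
Step 4 — Power factor: PF = cos(φ) = Re(Z)/|Z| = 2450/2470 = 0.9919.
Step 5 — Type: Im(Z) = 314.2 ⇒ lagging (phase φ = 7.3°).

PF = 0.9919 (lagging, φ = 7.3°)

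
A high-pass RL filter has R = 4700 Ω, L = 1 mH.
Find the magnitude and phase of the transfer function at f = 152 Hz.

Step 1 — Angular frequency: ω = 2π·152 = 955 rad/s.
Step 2 — Transfer function: H(jω) = jωL/(R + jωL).
Step 3 — Numerator jωL = j·0.955; denominator R + jωL = 4700 + j0.955.
Step 4 — H = 4.129e-08 + j0.0002032.
Step 5 — Magnitude: |H| = 0.0002032 (-73.8 dB); phase: φ = 90.0°.

|H| = 0.0002032 (-73.8 dB), φ = 90.0°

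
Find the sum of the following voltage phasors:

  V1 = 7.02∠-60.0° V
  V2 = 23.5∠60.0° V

Step 1 — Convert each phasor to rectangular form:
  V1 = 7.02·(cos(-60.0°) + j·sin(-60.0°)) = 3.51 - j6.079 V
  V2 = 23.5·(cos(60.0°) + j·sin(60.0°)) = 11.75 + j20.35 V
Step 2 — Sum components: V_total = 15.26 + j14.27 V.
Step 3 — Convert to polar: |V_total| = 20.89 V, ∠V_total = 43.1°.

V_total = 20.89∠43.1° V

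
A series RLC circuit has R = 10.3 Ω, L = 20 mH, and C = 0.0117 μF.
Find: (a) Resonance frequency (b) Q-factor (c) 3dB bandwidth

Step 1 — Resonance condition Im(Z)=0 gives ω₀ = 1/√(LC).
Step 2 — ω₀ = 1/√(0.02·1.17e-08) = 6.537e+04 rad/s.
Step 3 — f₀ = ω₀/(2π) = 1.04e+04 Hz.
Step 4 — Series Q: Q = ω₀L/R = 6.537e+04·0.02/10.3 = 126.9.
Step 5 — 3dB bandwidth: Δω = ω₀/Q = 515 rad/s; BW = Δω/(2π) = 81.96 Hz.

(a) f₀ = 1.04e+04 Hz  (b) Q = 126.9  (c) BW = 81.96 Hz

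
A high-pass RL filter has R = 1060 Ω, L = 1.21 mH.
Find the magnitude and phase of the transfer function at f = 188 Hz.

Step 1 — Angular frequency: ω = 2π·188 = 1181 rad/s.
Step 2 — Transfer function: H(jω) = jωL/(R + jωL).
Step 3 — Numerator jωL = j·1.429; denominator R + jωL = 1060 + j1.429.
Step 4 — H = 1.818e-06 + j0.001348.
Step 5 — Magnitude: |H| = 0.001348 (-57.4 dB); phase: φ = 89.9°.

|H| = 0.001348 (-57.4 dB), φ = 89.9°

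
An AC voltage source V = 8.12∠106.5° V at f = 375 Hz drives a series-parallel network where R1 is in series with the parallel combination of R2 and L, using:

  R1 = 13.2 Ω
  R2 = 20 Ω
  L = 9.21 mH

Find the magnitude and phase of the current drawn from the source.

Step 1 — Angular frequency: ω = 2π·f = 2π·375 = 2356 rad/s.
Step 2 — Component impedances:
  R1: Z = R = 13.2 Ω
  R2: Z = R = 20 Ω
  L: Z = jωL = j·2356·0.00921 = 0 + j21.7 Ω
Step 3 — Parallel branch: R2 || L = 1/(1/R2 + 1/L) = 10.81 + j9.967 Ω.
Step 4 — Series with R1: Z_total = R1 + (R2 || L) = 24.01 + j9.967 Ω = 26∠22.5° Ω.
Step 5 — Source phasor: V = 8.12∠106.5° V = -2.306 + j7.786 V.
Step 6 — Ohm's law: I = V / Z_total = (-2.306 + j7.786) / (24.01 + j9.967) = 0.03286 + j0.3106 A.
Step 7 — Convert to polar: |I| = 0.3123 A, ∠I = 84.0°.

I = 0.3123∠84.0° A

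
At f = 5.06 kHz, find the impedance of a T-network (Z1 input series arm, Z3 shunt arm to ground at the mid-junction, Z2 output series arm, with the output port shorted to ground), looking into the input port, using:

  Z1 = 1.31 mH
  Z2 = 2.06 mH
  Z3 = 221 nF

Step 1 — Angular frequency: ω = 2π·f = 2π·5060 = 3.179e+04 rad/s.
Step 2 — Component impedances:
  Z1: Z = jωL = j·3.179e+04·0.00131 = 0 + j41.65 Ω
  Z2: Z = jωL = j·3.179e+04·0.00206 = 0 + j65.49 Ω
  Z3: Z = 1/(jωC) = -j/(ω·C) = 0 - j142.3 Ω
Step 3 — With the output port shorted to ground, the output series arm Z2 runs from the junction to ground; the shunt arm Z3 also runs from the junction to ground. They appear in parallel: Z3 || Z2 = 0 + j121.3 Ω.
Step 4 — Series with input arm Z1: Z_in = Z1 + (Z3 || Z2) = 0 + j163 Ω = 163∠90.0° Ω.

Z = 0 + j163 Ω = 163∠90.0° Ω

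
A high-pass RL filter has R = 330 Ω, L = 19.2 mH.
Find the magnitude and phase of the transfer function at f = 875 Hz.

Step 1 — Angular frequency: ω = 2π·875 = 5498 rad/s.
Step 2 — Transfer function: H(jω) = jωL/(R + jωL).
Step 3 — Numerator jωL = j·105.6; denominator R + jωL = 330 + j105.6.
Step 4 — H = 0.09282 + j0.2902.
Step 5 — Magnitude: |H| = 0.3047 (-10.3 dB); phase: φ = 72.3°.

|H| = 0.3047 (-10.3 dB), φ = 72.3°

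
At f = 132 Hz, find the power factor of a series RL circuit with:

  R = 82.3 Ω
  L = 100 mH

Step 1 — Angular frequency: ω = 2π·f = 2π·132 = 829.4 rad/s.
Step 2 — Component impedances:
  R: Z = R = 82.3 Ω
  L: Z = jωL = j·829.4·0.1 = 0 + j82.94 Ω
Step 3 — Series combination: Z_total = R + L = 82.3 + j82.94 Ω = 116.8∠45.2° Ω.
Step 4 — Power factor: PF = cos(φ) = Re(Z)/|Z| = 82.3/116.84 = 0.7044.
Step 5 — Type: Im(Z) = 82.94 ⇒ lagging (phase φ = 45.2°).

PF = 0.7044 (lagging, φ = 45.2°)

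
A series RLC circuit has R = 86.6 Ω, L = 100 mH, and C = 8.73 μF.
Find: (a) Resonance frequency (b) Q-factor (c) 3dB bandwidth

Step 1 — Resonance condition Im(Z)=0 gives ω₀ = 1/√(LC).
Step 2 — ω₀ = 1/√(0.1·8.73e-06) = 1070 rad/s.
Step 3 — f₀ = ω₀/(2π) = 170.3 Hz.
Step 4 — Series Q: Q = ω₀L/R = 1070·0.1/86.6 = 1.236.
Step 5 — 3dB bandwidth: Δω = ω₀/Q = 866 rad/s; BW = Δω/(2π) = 137.8 Hz.

(a) f₀ = 170.3 Hz  (b) Q = 1.236  (c) BW = 137.8 Hz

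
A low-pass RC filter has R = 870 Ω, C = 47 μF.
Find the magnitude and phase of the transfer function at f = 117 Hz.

Step 1 — Angular frequency: ω = 2π·117 = 735.1 rad/s.
Step 2 — Transfer function: H(jω) = 1/(1 + jωRC).
Step 3 — Denominator: 1 + jωRC = 1 + j·735.1·870·4.7e-05 = 1 + j30.06.
Step 4 — H = 0.001105 - j0.03323.
Step 5 — Magnitude: |H| = 0.03325 (-29.6 dB); phase: φ = -88.1°.

|H| = 0.03325 (-29.6 dB), φ = -88.1°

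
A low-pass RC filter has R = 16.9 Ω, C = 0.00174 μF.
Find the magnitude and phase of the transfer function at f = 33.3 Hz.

Step 1 — Angular frequency: ω = 2π·33.3 = 209.2 rad/s.
Step 2 — Transfer function: H(jω) = 1/(1 + jωRC).
Step 3 — Denominator: 1 + jωRC = 1 + j·209.2·16.9·1.74e-09 = 1 + j6.153e-06.
Step 4 — H = 1 - j6.153e-06.
Step 5 — Magnitude: |H| = 1 (-0.0 dB); phase: φ = -0.0°.

|H| = 1 (-0.0 dB), φ = -0.0°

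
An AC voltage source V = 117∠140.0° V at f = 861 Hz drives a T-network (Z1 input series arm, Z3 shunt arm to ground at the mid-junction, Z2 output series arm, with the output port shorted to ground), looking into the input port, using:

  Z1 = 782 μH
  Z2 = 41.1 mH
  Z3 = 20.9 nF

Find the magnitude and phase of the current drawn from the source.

Step 1 — Angular frequency: ω = 2π·f = 2π·861 = 5410 rad/s.
Step 2 — Component impedances:
  Z1: Z = jωL = j·5410·0.000782 = 0 + j4.23 Ω
  Z2: Z = jωL = j·5410·0.0411 = 0 + j222.3 Ω
  Z3: Z = 1/(jωC) = -j/(ω·C) = 0 - j8844 Ω
Step 3 — With the output port shorted to ground, the output series arm Z2 runs from the junction to ground; the shunt arm Z3 also runs from the junction to ground. They appear in parallel: Z3 || Z2 = 0 + j228.1 Ω.
Step 4 — Series with input arm Z1: Z_in = Z1 + (Z3 || Z2) = 0 + j232.3 Ω = 232.3∠90.0° Ω.
Step 5 — Source phasor: V = 117∠140.0° V = -89.63 + j75.21 V.
Step 6 — Ohm's law: I = V / Z_total = (-89.63 + j75.21) / (0 + j232.3) = 0.3237 + j0.3858 A.
Step 7 — Convert to polar: |I| = 0.5036 A, ∠I = 50.0°.

I = 0.5036∠50.0° A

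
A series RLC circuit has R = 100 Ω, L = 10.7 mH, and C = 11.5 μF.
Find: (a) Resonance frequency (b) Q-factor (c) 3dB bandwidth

Step 1 — Resonance: ω₀ = 1/√(LC) = 1/√(0.0107·1.15e-05) = 2851 rad/s.
Step 2 — f₀ = ω₀/(2π) = 453.7 Hz.
Step 3 — Series Q: Q = ω₀L/R = 2851·0.0107/100 = 0.305.
Step 4 — Bandwidth: Δω = ω₀/Q = 9346 rad/s; BW = Δω/(2π) = 1487 Hz.

(a) f₀ = 453.7 Hz  (b) Q = 0.305  (c) BW = 1487 Hz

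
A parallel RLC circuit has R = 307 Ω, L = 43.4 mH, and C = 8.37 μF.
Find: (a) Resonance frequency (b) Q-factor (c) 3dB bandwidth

Step 1 — Resonance: ω₀ = 1/√(LC) = 1/√(0.0434·8.37e-06) = 1659 rad/s.
Step 2 — f₀ = ω₀/(2π) = 264.1 Hz.
Step 3 — Parallel Q: Q = R/(ω₀L) = 307/(1659·0.0434) = 4.263.
Step 4 — Bandwidth: Δω = ω₀/Q = 389.2 rad/s; BW = Δω/(2π) = 61.94 Hz.

(a) f₀ = 264.1 Hz  (b) Q = 4.263  (c) BW = 61.94 Hz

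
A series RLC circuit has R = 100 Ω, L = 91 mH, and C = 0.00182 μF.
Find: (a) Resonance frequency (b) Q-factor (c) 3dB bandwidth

Step 1 — Resonance: ω₀ = 1/√(LC) = 1/√(0.091·1.82e-09) = 7.77e+04 rad/s.
Step 2 — f₀ = ω₀/(2π) = 1.237e+04 Hz.
Step 3 — Series Q: Q = ω₀L/R = 7.77e+04·0.091/100 = 70.71.
Step 4 — Bandwidth: Δω = ω₀/Q = 1099 rad/s; BW = Δω/(2π) = 174.9 Hz.

(a) f₀ = 1.237e+04 Hz  (b) Q = 70.71  (c) BW = 174.9 Hz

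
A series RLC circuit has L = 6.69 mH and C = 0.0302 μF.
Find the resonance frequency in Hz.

Step 1 — Resonance condition Im(Z)=0 gives ω₀ = 1/√(LC).
Step 2 — ω₀ = 1/√(0.00669·3.02e-08) = 7.035e+04 rad/s.
Step 3 — f₀ = ω₀/(2π) = 1.12e+04 Hz.

f₀ = 1.12e+04 Hz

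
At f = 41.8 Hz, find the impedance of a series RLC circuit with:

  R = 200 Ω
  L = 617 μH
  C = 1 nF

Step 1 — Angular frequency: ω = 2π·f = 2π·41.8 = 262.6 rad/s.
Step 2 — Component impedances:
  R: Z = R = 200 Ω
  L: Z = jωL = j·262.6·0.000617 = 0 + j0.162 Ω
  C: Z = 1/(jωC) = -j/(ω·C) = 0 - j3.808e+06 Ω
Step 3 — Series combination: Z_total = R + L + C = 200 - j3.808e+06 Ω = 3.808e+06∠-90.0° Ω.

Z = 200 - j3.808e+06 Ω = 3.808e+06∠-90.0° Ω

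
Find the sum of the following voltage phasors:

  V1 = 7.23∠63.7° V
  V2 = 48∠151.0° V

Step 1 — Convert each phasor to rectangular form:
  V1 = 7.23·(cos(63.7°) + j·sin(63.7°)) = 3.203 + j6.482 V
  V2 = 48·(cos(151.0°) + j·sin(151.0°)) = -41.98 + j23.27 V
Step 2 — Sum components: V_total = -38.78 + j29.75 V.
Step 3 — Convert to polar: |V_total| = 48.88 V, ∠V_total = 142.5°.

V_total = 48.88∠142.5° V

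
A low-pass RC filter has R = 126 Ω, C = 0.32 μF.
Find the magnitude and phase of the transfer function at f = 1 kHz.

Step 1 — Angular frequency: ω = 2π·1000 = 6283 rad/s.
Step 2 — Transfer function: H(jω) = 1/(1 + jωRC).
Step 3 — Denominator: 1 + jωRC = 1 + j·6283·126·3.2e-07 = 1 + j0.2533.
Step 4 — H = 0.9397 - j0.2381.
Step 5 — Magnitude: |H| = 0.9694 (-0.3 dB); phase: φ = -14.2°.

|H| = 0.9694 (-0.3 dB), φ = -14.2°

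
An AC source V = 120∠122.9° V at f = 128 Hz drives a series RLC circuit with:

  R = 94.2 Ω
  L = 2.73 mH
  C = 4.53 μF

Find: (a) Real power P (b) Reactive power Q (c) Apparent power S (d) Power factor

Step 1 — Angular frequency: ω = 2π·f = 2π·128 = 804.2 rad/s.
Step 2 — Component impedances:
  R: Z = R = 94.2 Ω
  L: Z = jωL = j·804.2·0.00273 = 0 + j2.196 Ω
  C: Z = 1/(jωC) = -j/(ω·C) = 0 - j274.5 Ω
Step 3 — Series combination: Z_total = R + L + C = 94.2 - j272.3 Ω = 288.1∠-70.9° Ω.
Step 4 — Source phasor: V = 120∠122.9° V = -65.18 + j100.8 V.
Step 5 — Current: I = V / Z = -0.4044 - j0.09946 A = 0.4165∠-166.2° A.
Step 6 — Complex power: S = V·I* = 16.34 - j47.23 VA.
Step 7 — Real power: P = Re(S) = 16.34 W.
Step 8 — Reactive power: Q = Im(S) = -47.23 VAR.
Step 9 — Apparent power: |S| = 49.98 VA.
Step 10 — Power factor: PF = P/|S| = 0.3269 (leading).

(a) P = 16.34 W  (b) Q = -47.23 VAR  (c) S = 49.98 VA  (d) PF = 0.3269 (leading)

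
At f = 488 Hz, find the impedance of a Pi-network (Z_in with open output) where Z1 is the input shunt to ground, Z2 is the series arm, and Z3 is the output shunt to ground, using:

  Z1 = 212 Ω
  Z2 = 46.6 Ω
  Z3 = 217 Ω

Step 1 — Angular frequency: ω = 2π·f = 2π·488 = 3066 rad/s.
Step 2 — Component impedances:
  Z1: Z = R = 212 Ω
  Z2: Z = R = 46.6 Ω
  Z3: Z = R = 217 Ω
Step 3 — With open output, the series arm Z2 and the output shunt Z3 appear in series to ground: Z2 + Z3 = 263.6 Ω.
Step 4 — Parallel with input shunt Z1: Z_in = Z1 || (Z2 + Z3) = 117.5 Ω = 117.5∠0.0° Ω.

Z = 117.5 Ω = 117.5∠0.0° Ω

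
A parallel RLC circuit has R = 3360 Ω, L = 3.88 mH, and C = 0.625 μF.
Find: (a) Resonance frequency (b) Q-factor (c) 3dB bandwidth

Step 1 — Resonance: ω₀ = 1/√(LC) = 1/√(0.00388·6.25e-07) = 2.031e+04 rad/s.
Step 2 — f₀ = ω₀/(2π) = 3232 Hz.
Step 3 — Parallel Q: Q = R/(ω₀L) = 3360/(2.031e+04·0.00388) = 42.64.
Step 4 — Bandwidth: Δω = ω₀/Q = 476.2 rad/s; BW = Δω/(2π) = 75.79 Hz.

(a) f₀ = 3232 Hz  (b) Q = 42.64  (c) BW = 75.79 Hz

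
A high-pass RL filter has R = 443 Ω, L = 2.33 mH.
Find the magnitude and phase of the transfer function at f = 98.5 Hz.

Step 1 — Angular frequency: ω = 2π·98.5 = 618.9 rad/s.
Step 2 — Transfer function: H(jω) = jωL/(R + jωL).
Step 3 — Numerator jωL = j·1.442; denominator R + jωL = 443 + j1.442.
Step 4 — H = 1.06e-05 + j0.003255.
Step 5 — Magnitude: |H| = 0.003255 (-49.7 dB); phase: φ = 89.8°.

|H| = 0.003255 (-49.7 dB), φ = 89.8°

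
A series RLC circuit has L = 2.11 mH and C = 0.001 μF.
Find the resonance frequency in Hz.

Step 1 — Resonance condition Im(Z)=0 gives ω₀ = 1/√(LC).
Step 2 — ω₀ = 1/√(0.00211·1e-09) = 6.884e+05 rad/s.
Step 3 — f₀ = ω₀/(2π) = 1.096e+05 Hz.

f₀ = 1.096e+05 Hz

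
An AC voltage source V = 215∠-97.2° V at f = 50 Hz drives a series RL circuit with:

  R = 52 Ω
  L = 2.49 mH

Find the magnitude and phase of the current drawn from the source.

Step 1 — Angular frequency: ω = 2π·f = 2π·50 = 314.2 rad/s.
Step 2 — Component impedances:
  R: Z = R = 52 Ω
  L: Z = jωL = j·314.2·0.00249 = 0 + j0.7823 Ω
Step 3 — Series combination: Z_total = R + L = 52 + j0.7823 Ω = 52.01∠0.9° Ω.
Step 4 — Source phasor: V = 215∠-97.2° V = -26.95 - j213.3 V.
Step 5 — Ohm's law: I = V / Z_total = (-26.95 - j213.3) / (52 + j0.7823) = -0.5798 - j4.093 A.
Step 6 — Convert to polar: |I| = 4.134 A, ∠I = -98.1°.

I = 4.134∠-98.1° A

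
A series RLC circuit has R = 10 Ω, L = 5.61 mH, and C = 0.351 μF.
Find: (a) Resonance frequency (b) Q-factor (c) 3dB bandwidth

Step 1 — Resonance condition Im(Z)=0 gives ω₀ = 1/√(LC).
Step 2 — ω₀ = 1/√(0.00561·3.51e-07) = 2.254e+04 rad/s.
Step 3 — f₀ = ω₀/(2π) = 3587 Hz.
Step 4 — Series Q: Q = ω₀L/R = 2.254e+04·0.00561/10 = 12.64.
Step 5 — 3dB bandwidth: Δω = ω₀/Q = 1783 rad/s; BW = Δω/(2π) = 283.7 Hz.

(a) f₀ = 3587 Hz  (b) Q = 12.64  (c) BW = 283.7 Hz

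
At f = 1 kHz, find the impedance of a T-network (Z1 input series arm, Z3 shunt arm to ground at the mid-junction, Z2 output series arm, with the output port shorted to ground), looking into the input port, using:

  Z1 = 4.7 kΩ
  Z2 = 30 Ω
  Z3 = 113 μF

Step 1 — Angular frequency: ω = 2π·f = 2π·1000 = 6283 rad/s.
Step 2 — Component impedances:
  Z1: Z = R = 4700 Ω
  Z2: Z = R = 30 Ω
  Z3: Z = 1/(jωC) = -j/(ω·C) = 0 - j1.408 Ω
Step 3 — With the output port shorted to ground, the output series arm Z2 runs from the junction to ground; the shunt arm Z3 also runs from the junction to ground. They appear in parallel: Z3 || Z2 = 0.06598 - j1.405 Ω.
Step 4 — Series with input arm Z1: Z_in = Z1 + (Z3 || Z2) = 4700 - j1.405 Ω = 4700∠-0.0° Ω.

Z = 4700 - j1.405 Ω = 4700∠-0.0° Ω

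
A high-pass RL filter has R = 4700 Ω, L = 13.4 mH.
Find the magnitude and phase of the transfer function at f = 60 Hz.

Step 1 — Angular frequency: ω = 2π·60 = 377 rad/s.
Step 2 — Transfer function: H(jω) = jωL/(R + jωL).
Step 3 — Numerator jωL = j·5.052; denominator R + jωL = 4700 + j5.052.
Step 4 — H = 1.155e-06 + j0.001075.
Step 5 — Magnitude: |H| = 0.001075 (-59.4 dB); phase: φ = 89.9°.

|H| = 0.001075 (-59.4 dB), φ = 89.9°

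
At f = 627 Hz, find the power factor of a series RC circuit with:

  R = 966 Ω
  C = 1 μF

Step 1 — Angular frequency: ω = 2π·f = 2π·627 = 3940 rad/s.
Step 2 — Component impedances:
  R: Z = R = 966 Ω
  C: Z = 1/(jωC) = -j/(ω·C) = 0 - j253.8 Ω
Step 3 — Series combination: Z_total = R + C = 966 - j253.8 Ω = 998.8∠-14.7° Ω.
Step 4 — Power factor: PF = cos(φ) = Re(Z)/|Z| = 966/998.8 = 0.9672.
Step 5 — Type: Im(Z) = -253.8 ⇒ leading (phase φ = -14.7°).

PF = 0.9672 (leading, φ = -14.7°)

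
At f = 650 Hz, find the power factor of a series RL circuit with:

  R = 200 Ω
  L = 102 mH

Step 1 — Angular frequency: ω = 2π·f = 2π·650 = 4084 rad/s.
Step 2 — Component impedances:
  R: Z = R = 200 Ω
  L: Z = jωL = j·4084·0.102 = 0 + j416.6 Ω
Step 3 — Series combination: Z_total = R + L = 200 + j416.6 Ω = 462.1∠64.4° Ω.
Step 4 — Power factor: PF = cos(φ) = Re(Z)/|Z| = 200/462.1 = 0.4328.
Step 5 — Type: Im(Z) = 416.6 ⇒ lagging (phase φ = 64.4°).

PF = 0.4328 (lagging, φ = 64.4°)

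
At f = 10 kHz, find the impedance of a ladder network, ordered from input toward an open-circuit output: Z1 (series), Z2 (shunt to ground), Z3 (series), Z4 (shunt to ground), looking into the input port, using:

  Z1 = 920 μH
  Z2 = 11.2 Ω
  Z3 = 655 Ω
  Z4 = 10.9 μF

Step 1 — Angular frequency: ω = 2π·f = 2π·1e+04 = 6.283e+04 rad/s.
Step 2 — Component impedances:
  Z1: Z = jωL = j·6.283e+04·0.00092 = 0 + j57.81 Ω
  Z2: Z = R = 11.2 Ω
  Z3: Z = R = 655 Ω
  Z4: Z = 1/(jωC) = -j/(ω·C) = 0 - j1.46 Ω
Step 3 — Ladder network (open output): work backward from the far end, alternating series and parallel combinations. Z_in = 11.01 + j57.8 Ω = 58.84∠79.2° Ω.

Z = 11.01 + j57.8 Ω = 58.84∠79.2° Ω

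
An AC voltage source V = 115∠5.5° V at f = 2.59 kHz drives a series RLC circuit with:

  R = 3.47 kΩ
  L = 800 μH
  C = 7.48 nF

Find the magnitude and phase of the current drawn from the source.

Step 1 — Angular frequency: ω = 2π·f = 2π·2590 = 1.627e+04 rad/s.
Step 2 — Component impedances:
  R: Z = R = 3470 Ω
  L: Z = jωL = j·1.627e+04·0.0008 = 0 + j13.02 Ω
  C: Z = 1/(jωC) = -j/(ω·C) = 0 - j8215 Ω
Step 3 — Series combination: Z_total = R + L + C = 3470 - j8202 Ω = 8906∠-67.1° Ω.
Step 4 — Source phasor: V = 115∠5.5° V = 114.5 + j11.02 V.
Step 5 — Ohm's law: I = V / Z_total = (114.5 + j11.02) / (3470 - j8202) = 0.003868 + j0.01232 A.
Step 6 — Convert to polar: |I| = 0.01291 A, ∠I = 72.6°.

I = 0.01291∠72.6° A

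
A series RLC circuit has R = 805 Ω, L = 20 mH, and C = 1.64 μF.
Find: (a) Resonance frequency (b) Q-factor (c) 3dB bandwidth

Step 1 — Resonance: ω₀ = 1/√(LC) = 1/√(0.02·1.64e-06) = 5522 rad/s.
Step 2 — f₀ = ω₀/(2π) = 878.8 Hz.
Step 3 — Series Q: Q = ω₀L/R = 5522·0.02/805 = 0.1372.
Step 4 — Bandwidth: Δω = ω₀/Q = 4.025e+04 rad/s; BW = Δω/(2π) = 6406 Hz.

(a) f₀ = 878.8 Hz  (b) Q = 0.1372  (c) BW = 6406 Hz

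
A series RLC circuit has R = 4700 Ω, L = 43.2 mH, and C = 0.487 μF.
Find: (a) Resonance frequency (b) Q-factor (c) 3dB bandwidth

Step 1 — Resonance condition Im(Z)=0 gives ω₀ = 1/√(LC).
Step 2 — ω₀ = 1/√(0.0432·4.87e-07) = 6894 rad/s.
Step 3 — f₀ = ω₀/(2π) = 1097 Hz.
Step 4 — Series Q: Q = ω₀L/R = 6894·0.0432/4700 = 0.06337.
Step 5 — 3dB bandwidth: Δω = ω₀/Q = 1.088e+05 rad/s; BW = Δω/(2π) = 1.732e+04 Hz.

(a) f₀ = 1097 Hz  (b) Q = 0.06337  (c) BW = 1.732e+04 Hz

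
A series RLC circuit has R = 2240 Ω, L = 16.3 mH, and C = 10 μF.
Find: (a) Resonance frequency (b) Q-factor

Step 1 — Resonance condition Im(Z)=0 gives ω₀ = 1/√(LC).
Step 2 — ω₀ = 1/√(0.0163·1e-05) = 2477 rad/s.
Step 3 — f₀ = ω₀/(2π) = 394.2 Hz.
Step 4 — Series Q: Q = ω₀L/R = 2477·0.0163/2240 = 0.01802.

(a) f₀ = 394.2 Hz  (b) Q = 0.01802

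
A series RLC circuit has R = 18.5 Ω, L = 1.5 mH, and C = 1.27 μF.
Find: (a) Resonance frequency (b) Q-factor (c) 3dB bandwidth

Step 1 — Resonance: ω₀ = 1/√(LC) = 1/√(0.0015·1.27e-06) = 2.291e+04 rad/s.
Step 2 — f₀ = ω₀/(2π) = 3646 Hz.
Step 3 — Series Q: Q = ω₀L/R = 2.291e+04·0.0015/18.5 = 1.858.
Step 4 — Bandwidth: Δω = ω₀/Q = 1.233e+04 rad/s; BW = Δω/(2π) = 1963 Hz.

(a) f₀ = 3646 Hz  (b) Q = 1.858  (c) BW = 1963 Hz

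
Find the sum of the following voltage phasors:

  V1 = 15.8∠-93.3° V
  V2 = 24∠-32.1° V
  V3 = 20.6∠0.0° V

Step 1 — Convert each phasor to rectangular form:
  V1 = 15.8·(cos(-93.3°) + j·sin(-93.3°)) = -0.9095 - j15.77 V
  V2 = 24·(cos(-32.1°) + j·sin(-32.1°)) = 20.33 - j12.75 V
  V3 = 20.6·(cos(0.0°) + j·sin(0.0°)) = 20.6 V
Step 2 — Sum components: V_total = 40.02 - j28.53 V.
Step 3 — Convert to polar: |V_total| = 49.15 V, ∠V_total = -35.5°.

V_total = 49.15∠-35.5° V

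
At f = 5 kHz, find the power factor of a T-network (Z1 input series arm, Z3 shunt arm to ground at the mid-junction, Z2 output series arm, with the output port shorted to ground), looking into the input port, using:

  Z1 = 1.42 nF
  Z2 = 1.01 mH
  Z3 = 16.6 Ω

Step 1 — Angular frequency: ω = 2π·f = 2π·5000 = 3.142e+04 rad/s.
Step 2 — Component impedances:
  Z1: Z = 1/(jωC) = -j/(ω·C) = 0 - j2.242e+04 Ω
  Z2: Z = jωL = j·3.142e+04·0.00101 = 0 + j31.73 Ω
  Z3: Z = R = 16.6 Ω
Step 3 — With the output port shorted to ground, the output series arm Z2 runs from the junction to ground; the shunt arm Z3 also runs from the junction to ground. They appear in parallel: Z3 || Z2 = 13.03 + j6.818 Ω.
Step 4 — Series with input arm Z1: Z_in = Z1 + (Z3 || Z2) = 13.03 - j2.241e+04 Ω = 2.241e+04∠-90.0° Ω.
Step 5 — Power factor: PF = cos(φ) = Re(Z)/|Z| = 13.033/22409 = 0.0005816.
Step 6 — Type: Im(Z) = -2.241e+04 ⇒ leading (phase φ = -90.0°).

PF = 0.0005816 (leading, φ = -90.0°)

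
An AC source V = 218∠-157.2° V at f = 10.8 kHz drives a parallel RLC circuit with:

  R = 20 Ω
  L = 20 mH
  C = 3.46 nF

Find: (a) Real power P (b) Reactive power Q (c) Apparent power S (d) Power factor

Step 1 — Angular frequency: ω = 2π·f = 2π·1.08e+04 = 6.786e+04 rad/s.
Step 2 — Component impedances:
  R: Z = R = 20 Ω
  L: Z = jωL = j·6.786e+04·0.02 = 0 + j1357 Ω
  C: Z = 1/(jωC) = -j/(ω·C) = 0 - j4259 Ω
Step 3 — Parallel combination: 1/Z_total = 1/R + 1/L + 1/C; Z_total = 20 + j0.2008 Ω = 20∠0.6° Ω.
Step 4 — Source phasor: V = 218∠-157.2° V = -201 - j84.48 V.
Step 5 — Current: I = V / Z = -10.09 - j4.123 A = 10.9∠-157.8° A.
Step 6 — Complex power: S = V·I* = 2376 + j23.86 VA.
Step 7 — Real power: P = Re(S) = 2376 W.
Step 8 — Reactive power: Q = Im(S) = 23.86 VAR.
Step 9 — Apparent power: |S| = 2376 VA.
Step 10 — Power factor: PF = P/|S| = 0.9999 (lagging).

(a) P = 2376 W  (b) Q = 23.86 VAR  (c) S = 2376 VA  (d) PF = 0.9999 (lagging)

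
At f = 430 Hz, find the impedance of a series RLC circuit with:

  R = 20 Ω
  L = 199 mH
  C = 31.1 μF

Step 1 — Angular frequency: ω = 2π·f = 2π·430 = 2702 rad/s.
Step 2 — Component impedances:
  R: Z = R = 20 Ω
  L: Z = jωL = j·2702·0.199 = 0 + j537.7 Ω
  C: Z = 1/(jωC) = -j/(ω·C) = 0 - j11.9 Ω
Step 3 — Series combination: Z_total = R + L + C = 20 + j525.8 Ω = 526.1∠87.8° Ω.

Z = 20 + j525.8 Ω = 526.1∠87.8° Ω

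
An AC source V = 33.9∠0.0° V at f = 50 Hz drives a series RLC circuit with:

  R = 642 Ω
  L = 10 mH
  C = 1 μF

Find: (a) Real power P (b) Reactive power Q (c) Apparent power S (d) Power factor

Step 1 — Angular frequency: ω = 2π·f = 2π·50 = 314.2 rad/s.
Step 2 — Component impedances:
  R: Z = R = 642 Ω
  L: Z = jωL = j·314.2·0.01 = 0 + j3.142 Ω
  C: Z = 1/(jωC) = -j/(ω·C) = 0 - j3183 Ω
Step 3 — Series combination: Z_total = R + L + C = 642 - j3180 Ω = 3244∠-78.6° Ω.
Step 4 — Source phasor: V = 33.9∠0.0° V = 33.9 V.
Step 5 — Current: I = V / Z = 0.002068 + j0.01024 A = 0.01045∠78.6° A.
Step 6 — Complex power: S = V·I* = 0.0701 - j0.3472 VA.
Step 7 — Real power: P = Re(S) = 0.0701 W.
Step 8 — Reactive power: Q = Im(S) = -0.3472 VAR.
Step 9 — Apparent power: |S| = 0.3542 VA.
Step 10 — Power factor: PF = P/|S| = 0.1979 (leading).

(a) P = 0.0701 W  (b) Q = -0.3472 VAR  (c) S = 0.3542 VA  (d) PF = 0.1979 (leading)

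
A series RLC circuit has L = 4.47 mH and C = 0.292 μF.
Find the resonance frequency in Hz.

Step 1 — Resonance condition Im(Z)=0 gives ω₀ = 1/√(LC).
Step 2 — ω₀ = 1/√(0.00447·2.92e-07) = 2.768e+04 rad/s.
Step 3 — f₀ = ω₀/(2π) = 4405 Hz.

f₀ = 4405 Hz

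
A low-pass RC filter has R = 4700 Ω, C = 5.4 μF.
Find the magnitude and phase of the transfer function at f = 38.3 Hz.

Step 1 — Angular frequency: ω = 2π·38.3 = 240.6 rad/s.
Step 2 — Transfer function: H(jω) = 1/(1 + jωRC).
Step 3 — Denominator: 1 + jωRC = 1 + j·240.6·4700·5.4e-06 = 1 + j6.108.
Step 4 — H = 0.02611 - j0.1595.
Step 5 — Magnitude: |H| = 0.1616 (-15.8 dB); phase: φ = -80.7°.

|H| = 0.1616 (-15.8 dB), φ = -80.7°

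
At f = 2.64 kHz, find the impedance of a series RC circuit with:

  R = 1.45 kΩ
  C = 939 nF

Step 1 — Angular frequency: ω = 2π·f = 2π·2640 = 1.659e+04 rad/s.
Step 2 — Component impedances:
  R: Z = R = 1450 Ω
  C: Z = 1/(jωC) = -j/(ω·C) = 0 - j64.2 Ω
Step 3 — Series combination: Z_total = R + C = 1450 - j64.2 Ω = 1451∠-2.5° Ω.

Z = 1450 - j64.2 Ω = 1451∠-2.5° Ω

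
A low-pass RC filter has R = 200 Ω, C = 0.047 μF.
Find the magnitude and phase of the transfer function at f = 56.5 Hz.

Step 1 — Angular frequency: ω = 2π·56.5 = 355 rad/s.
Step 2 — Transfer function: H(jω) = 1/(1 + jωRC).
Step 3 — Denominator: 1 + jωRC = 1 + j·355·200·4.7e-08 = 1 + j0.003337.
Step 4 — H = 1 - j0.003337.
Step 5 — Magnitude: |H| = 1 (-0.0 dB); phase: φ = -0.2°.

|H| = 1 (-0.0 dB), φ = -0.2°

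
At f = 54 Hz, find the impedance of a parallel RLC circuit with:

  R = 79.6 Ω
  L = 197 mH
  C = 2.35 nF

Step 1 — Angular frequency: ω = 2π·f = 2π·54 = 339.3 rad/s.
Step 2 — Component impedances:
  R: Z = R = 79.6 Ω
  L: Z = jωL = j·339.3·0.197 = 0 + j66.84 Ω
  C: Z = 1/(jωC) = -j/(ω·C) = 0 - j1.254e+06 Ω
Step 3 — Parallel combination: 1/Z_total = 1/R + 1/L + 1/C; Z_total = 32.92 + j39.2 Ω = 51.19∠50.0° Ω.

Z = 32.92 + j39.2 Ω = 51.19∠50.0° Ω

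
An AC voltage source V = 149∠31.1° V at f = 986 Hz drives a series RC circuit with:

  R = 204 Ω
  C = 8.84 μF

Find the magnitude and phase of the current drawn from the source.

Step 1 — Angular frequency: ω = 2π·f = 2π·986 = 6195 rad/s.
Step 2 — Component impedances:
  R: Z = R = 204 Ω
  C: Z = 1/(jωC) = -j/(ω·C) = 0 - j18.26 Ω
Step 3 — Series combination: Z_total = R + C = 204 - j18.26 Ω = 204.8∠-5.1° Ω.
Step 4 — Source phasor: V = 149∠31.1° V = 127.6 + j76.96 V.
Step 5 — Ohm's law: I = V / Z_total = (127.6 + j76.96) / (204 - j18.26) = 0.5869 + j0.4298 A.
Step 6 — Convert to polar: |I| = 0.7275 A, ∠I = 36.2°.

I = 0.7275∠36.2° A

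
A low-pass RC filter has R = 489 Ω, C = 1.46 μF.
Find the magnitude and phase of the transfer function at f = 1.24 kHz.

Step 1 — Angular frequency: ω = 2π·1240 = 7791 rad/s.
Step 2 — Transfer function: H(jω) = 1/(1 + jωRC).
Step 3 — Denominator: 1 + jωRC = 1 + j·7791·489·1.46e-06 = 1 + j5.562.
Step 4 — H = 0.03131 - j0.1741.
Step 5 — Magnitude: |H| = 0.1769 (-15.0 dB); phase: φ = -79.8°.

|H| = 0.1769 (-15.0 dB), φ = -79.8°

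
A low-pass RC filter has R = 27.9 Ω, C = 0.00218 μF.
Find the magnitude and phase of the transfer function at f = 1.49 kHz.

Step 1 — Angular frequency: ω = 2π·1490 = 9362 rad/s.
Step 2 — Transfer function: H(jω) = 1/(1 + jωRC).
Step 3 — Denominator: 1 + jωRC = 1 + j·9362·27.9·2.18e-09 = 1 + j0.0005694.
Step 4 — H = 1 - j0.0005694.
Step 5 — Magnitude: |H| = 1 (-0.0 dB); phase: φ = -0.0°.

|H| = 1 (-0.0 dB), φ = -0.0°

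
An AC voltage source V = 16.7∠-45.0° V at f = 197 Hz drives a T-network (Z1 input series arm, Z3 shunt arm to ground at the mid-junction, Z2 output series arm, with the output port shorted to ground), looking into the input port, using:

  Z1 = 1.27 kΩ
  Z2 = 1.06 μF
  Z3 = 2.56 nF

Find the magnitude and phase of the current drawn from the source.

Step 1 — Angular frequency: ω = 2π·f = 2π·197 = 1238 rad/s.
Step 2 — Component impedances:
  Z1: Z = R = 1270 Ω
  Z2: Z = 1/(jωC) = -j/(ω·C) = 0 - j762.2 Ω
  Z3: Z = 1/(jωC) = -j/(ω·C) = 0 - j3.156e+05 Ω
Step 3 — With the output port shorted to ground, the output series arm Z2 runs from the junction to ground; the shunt arm Z3 also runs from the junction to ground. They appear in parallel: Z3 || Z2 = 0 - j760.3 Ω.
Step 4 — Series with input arm Z1: Z_in = Z1 + (Z3 || Z2) = 1270 - j760.3 Ω = 1480∠-30.9° Ω.
Step 5 — Source phasor: V = 16.7∠-45.0° V = 11.81 - j11.81 V.
Step 6 — Ohm's law: I = V / Z_total = (11.81 - j11.81) / (1270 - j760.3) = 0.01094 - j0.002747 A.
Step 7 — Convert to polar: |I| = 0.01128 A, ∠I = -14.1°.

I = 0.01128∠-14.1° A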